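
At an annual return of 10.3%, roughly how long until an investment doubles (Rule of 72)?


Formula: Years ≈ 72 / r
Substituting: Years ≈ 72 / 10.3
Years ≈ 7.0

7.0 years


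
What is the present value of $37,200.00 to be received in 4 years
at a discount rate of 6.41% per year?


Formula: PV = FV / (1 + r)^n
Substituting: PV = $37,200.00 / (1 + 0.0641)^4
Discount factor: (1.0641)^4 = 1.282123
PV = $37,200.00 / 1.282123 = $29,014.37

$29,014.37


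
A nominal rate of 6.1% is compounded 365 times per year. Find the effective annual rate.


Formula: EAR = (1 + r/m)^m - 1
Period rate: r/m = 0.061 / 365 = 0.000167
Compounding: (1 + 0.000167)^365 = 1.062893
EAR = 1.062893 - 1 = 0.062893

0.062893


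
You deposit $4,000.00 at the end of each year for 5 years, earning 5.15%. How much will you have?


Formula: FV = PMT * ((1+r)^n - 1) / r
Growth factor: (1 + 0.0515)^5 = 1.285424
Numerator: 1.285424 - 1 = 0.285424
FV = $4,000.00 * 0.285424 / 0.0515 = $22,168.85

$22,168.85


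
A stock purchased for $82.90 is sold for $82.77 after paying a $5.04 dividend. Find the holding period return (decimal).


Formula: HPR = (P1 - P0 + D) / P0
Gain: $82.77 - $82.90 + $5.04 = $4.91
HPR = $4.91 / $82.90 = 0.0592

0.0592


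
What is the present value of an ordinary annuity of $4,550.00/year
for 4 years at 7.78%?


Formula: PV = PMT * (1 - (1+r)^(-n)) / r
Discount factor: (1 + 0.0778)^(-4) = 0.74105
Bracket: 1 - 0.74105 = 0.25895
PV = $4,550.00 * 0.25895 / 0.0778 = $15,144.27

$15,144.27


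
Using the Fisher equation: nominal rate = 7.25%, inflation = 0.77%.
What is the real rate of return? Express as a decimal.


Formula: (1 + r_real) = (1 + r_nom) / (1 + inflation)
Substituting: (1 + r_real) = 1.0725 / 1.0077
(1 + r_real) = 1.064305
r_real = 1.064305 - 1 = 0.064305

0.064305


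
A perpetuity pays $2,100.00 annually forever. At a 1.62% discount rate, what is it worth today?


Formula: PV = C / r
Substituting: PV = $2,100.00 / 0.0162
PV = $129,629.63

$129,629.63


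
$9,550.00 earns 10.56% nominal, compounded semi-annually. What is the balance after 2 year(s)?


Formula: FV = P * (1 + r/m)^(m*t)
Period rate: r/m = 0.1056 / 2 = 0.0528
Total periods: m*t = 2 * 2 = 4
Growth factor: (1 + 0.0528)^4 = 1.228524
FV = $9,550.00 * 1.228524 = $11,732.40

$11,732.40


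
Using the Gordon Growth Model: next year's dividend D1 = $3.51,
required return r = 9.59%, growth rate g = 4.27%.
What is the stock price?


Formula: P = D1 / (r - g)
Spread: r - g = 0.0959 - 0.0427 = 0.0532
Substituting: P = $3.51 / 0.0532
P = $65.98

$65.98


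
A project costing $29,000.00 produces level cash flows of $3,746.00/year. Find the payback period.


Formula: Payback = investment / annual cash flow
Substituting: Payback = $29,000.00 / $3,746.00
Payback = 7.7416 years

7.7416 years


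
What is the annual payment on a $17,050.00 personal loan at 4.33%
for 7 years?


Formula: PMT = PV * r / (1 - (1+r)^(-n))
Denominator: 1 - (1 + 0.0433)^(-7) = 0.256749
Numerator: $17,050.00 * 0.0433 = 738.265
PMT = 738.265 / 0.256749 = $2,875.44

$2,875.44


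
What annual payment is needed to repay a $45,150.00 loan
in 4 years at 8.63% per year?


Formula: PMT = PV * r / (1 - (1+r)^(-n))
Denominator: 1 - (1 + 0.0863)^(-4) = 0.281874
Numerator: $45,150.00 * 0.0863 = 3896.445
PMT = 3896.445 / 0.281874 = $13,823.38

$13,823.38


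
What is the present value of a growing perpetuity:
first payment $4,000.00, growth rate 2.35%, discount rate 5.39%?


Formula: PV = C / (r - g)
Spread: r - g = 0.0539 - 0.0235 = 0.0304
Substituting: PV = $4,000.00 / 0.0304
PV = $131,578.95

$131,578.95


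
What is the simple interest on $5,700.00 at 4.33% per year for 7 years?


Formula: I = P * r * t
Substituting: I = $5,700.00 * 0.0433 * 7
Step: I = $5,700.00 * 0.3031
I = $1,727.67

$1,727.67


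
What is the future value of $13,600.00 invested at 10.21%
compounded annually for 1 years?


Formula: FV = P * (1 + r)^n
Substituting: FV = $13,600.00 * (1 + 0.1021)^1
Growth factor: (1.1021)^1 = 1.1021
FV = $13,600.00 * 1.1021 = $14,988.56

$14,988.56


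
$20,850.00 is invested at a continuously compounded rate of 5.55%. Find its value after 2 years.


Formula: FV = P * e^(r*t)
Exponent: r*t = 0.0555 * 2 = 0.111
e^(0.111) = 1.117395
FV = $20,850.00 * 1.117395 = $23,297.68

$23,297.68


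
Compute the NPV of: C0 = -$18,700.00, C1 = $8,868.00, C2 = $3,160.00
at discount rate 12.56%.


Formula: NPV = C0 + C1/(1+r) + C2/(1+r)^2
Discount C1: $8,868.00 / (1 + 0.1256) = $7,878.46
Discount C2: $3,160.00 / (1 + 0.1256)^2 = $2,494.13
NPV = -$18,700.00 + $7,878.46 + $2,494.13 = -$8,327.41

-$8,327.41


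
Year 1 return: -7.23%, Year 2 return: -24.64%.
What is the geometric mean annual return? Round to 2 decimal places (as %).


Formula: Geometric mean = ((1+r1)*(1+r2))^(1/2) - 1
Product: (1 + -0.0723) * (1 + -0.2464) = 0.9277 * 0.7536 = 0.699115
Square root: 0.699115^0.5 = 0.836131
Geometric mean = 0.836131 - 1 = -0.163869
As percentage: -16.39%

-16.39%


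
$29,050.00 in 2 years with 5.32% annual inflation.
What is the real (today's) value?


Formula: Real value = nominal / (1 + inflation)^years
Price level: (1 + 0.0532)^2 = 1.10923
Real value = $29,050.00 / 1.10923 = $26,189.33

$26,189.33


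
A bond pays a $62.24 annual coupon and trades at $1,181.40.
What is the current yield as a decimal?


Formula: Current yield = annual coupon / price
Substituting: CY = $62.24 / $1,181.40
CY = 0.052683

0.052683


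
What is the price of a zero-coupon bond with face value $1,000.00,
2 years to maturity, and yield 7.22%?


Formula: Price = FV / (1 + r)^n
Substituting: Price = $1,000.00 / (1 + 0.0722)^2
Discount factor: (1.0722)^2 = 1.149613
Price = $1,000.00 / 1.149613 = $869.86

$869.86


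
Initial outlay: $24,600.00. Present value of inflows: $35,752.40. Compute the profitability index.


Formula: PI = PV(cash flows) / initial investment
Substituting: PI = $35,752.40 / $24,600.00
PI = 1.4533

1.4533


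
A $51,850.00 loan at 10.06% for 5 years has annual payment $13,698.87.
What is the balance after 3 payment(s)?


Formula: Balance = PV*(1+r)^k - PMT*((1+r)^k - 1)/r
Growth: (1 + 0.1006)^3 = 1.333179
Accumulated factor: ((1+r)^k - 1)/r = 3.31192
Balance = $51,850.00 * 1.333179 - $13,698.87 * 3.31192
Balance = $23,755.77

$23,755.77


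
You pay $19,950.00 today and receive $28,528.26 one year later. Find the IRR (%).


Formula: IRR = C1/C0 - 1
Substituting: IRR = $28,528.26 / $19,950.00 - 1
Ratio: 1.429988 - 1 = 0.429988
IRR = 42.9988%

42.9988%


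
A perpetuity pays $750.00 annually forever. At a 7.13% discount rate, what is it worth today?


Formula: PV = C / r
Substituting: PV = $750.00 / 0.0713
PV = $10,518.93

$10,518.93


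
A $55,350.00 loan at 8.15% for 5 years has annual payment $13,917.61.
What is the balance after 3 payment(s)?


Formula: Balance = PV*(1+r)^k - PMT*((1+r)^k - 1)/r
Growth: (1 + 0.0815)^3 = 1.264968
Accumulated factor: ((1+r)^k - 1)/r = 3.251142
Balance = $55,350.00 * 1.264968 - $13,917.61 * 3.251142
Balance = $24,767.85

$24,767.85


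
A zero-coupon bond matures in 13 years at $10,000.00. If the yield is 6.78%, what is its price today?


Formula: Price = FV / (1 + r)^n
Substituting: Price = $10,000.00 / (1 + 0.0678)^13
Discount factor: (1.0678)^13 = 2.346221
Price = $10,000.00 / 2.346221 = $4,262.17

$4,262.17


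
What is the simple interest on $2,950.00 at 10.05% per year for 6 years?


Formula: I = P * r * t
Substituting: I = $2,950.00 * 0.1005 * 6
Step: I = $2,950.00 * 0.603
I = $1,778.85

$1,778.85


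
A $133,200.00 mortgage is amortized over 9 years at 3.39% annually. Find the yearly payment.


Formula: PMT = PV * r / (1 - (1+r)^(-n))
Denominator: 1 - (1 + 0.0339)^(-9) = 0.259213
Numerator: $133,200.00 * 0.0339 = 4515.48
PMT = 4515.48 / 0.259213 = $17,419.94

$17,419.94


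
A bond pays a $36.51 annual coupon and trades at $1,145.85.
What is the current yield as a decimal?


Formula: Current yield = annual coupon / price
Substituting: CY = $36.51 / $1,145.85
CY = 0.031863

0.031863


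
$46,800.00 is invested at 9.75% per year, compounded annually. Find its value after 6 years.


Formula: FV = P * (1 + r)^n
Substituting: FV = $46,800.00 * (1 + 0.0975)^6
Growth factor: (1.0975)^6 = 1.74754
FV = $46,800.00 * 1.74754 = $81,784.88

$81,784.88


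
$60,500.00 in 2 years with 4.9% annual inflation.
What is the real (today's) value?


Formula: Real value = nominal / (1 + inflation)^years
Price level: (1 + 0.049)^2 = 1.100401
Real value = $60,500.00 / 1.100401 = $54,979.96

$54,979.96


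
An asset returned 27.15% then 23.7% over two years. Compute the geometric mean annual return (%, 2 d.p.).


Formula: Geometric mean = ((1+r1)*(1+r2))^(1/2) - 1
Product: (1 + 0.2715) * (1 + 0.237) = 1.2715 * 1.237 = 1.572845
Square root: 1.572845^0.5 = 1.254131
Geometric mean = 1.254131 - 1 = 0.254131
As percentage: 25.41%

25.41%


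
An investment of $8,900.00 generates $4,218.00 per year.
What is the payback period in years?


Formula: Payback = investment / annual cash flow
Substituting: Payback = $8,900.00 / $4,218.00
Payback = 2.11 years

2.11 years


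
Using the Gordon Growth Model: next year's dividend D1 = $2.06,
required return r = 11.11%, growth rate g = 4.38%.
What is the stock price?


Formula: P = D1 / (r - g)
Spread: r - g = 0.1111 - 0.0438 = 0.0673
Substituting: P = $2.06 / 0.0673
P = $30.61

$30.61


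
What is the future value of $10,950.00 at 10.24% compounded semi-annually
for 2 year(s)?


Formula: FV = P * (1 + r/m)^(m*t)
Period rate: r/m = 0.1024 / 2 = 0.0512
Total periods: m*t = 2 * 2 = 4
Growth factor: (1 + 0.0512)^4 = 1.221072
FV = $10,950.00 * 1.221072 = $13,370.74

$13,370.74


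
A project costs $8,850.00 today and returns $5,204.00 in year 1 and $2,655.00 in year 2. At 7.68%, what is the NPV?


Formula: NPV = C0 + C1/(1+r) + C2/(1+r)^2
Discount C1: $5,204.00 / (1 + 0.0768) = $4,832.84
Discount C2: $2,655.00 / (1 + 0.0768)^2 = $2,289.78
NPV = -$8,850.00 + $4,832.84 + $2,289.78 = -$1,727.38

-$1,727.38


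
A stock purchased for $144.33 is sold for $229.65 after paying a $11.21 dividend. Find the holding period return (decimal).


Formula: HPR = (P1 - P0 + D) / P0
Gain: $229.65 - $144.33 + $11.21 = $96.53
HPR = $96.53 / $144.33 = 0.6688

0.6688


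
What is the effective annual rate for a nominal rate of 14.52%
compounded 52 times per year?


Formula: EAR = (1 + r/m)^m - 1
Period rate: r/m = 0.1452 / 52 = 0.002792
Compounding: (1 + 0.002792)^52 = 1.156037
EAR = 1.156037 - 1 = 0.156037

0.156037


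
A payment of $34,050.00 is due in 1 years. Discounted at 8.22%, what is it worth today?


Formula: PV = FV / (1 + r)^n
Substituting: PV = $34,050.00 / (1 + 0.0822)^1
Discount factor: (1.0822)^1 = 1.0822
PV = $34,050.00 / 1.0822 = $31,463.69

$31,463.69


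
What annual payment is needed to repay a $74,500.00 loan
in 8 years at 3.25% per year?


Formula: PMT = PV * r / (1 - (1+r)^(-n))
Denominator: 1 - (1 + 0.0325)^(-8) = 0.225753
Numerator: $74,500.00 * 0.0325 = 2421.25
PMT = 2421.25 / 0.225753 = $10,725.22

$10,725.22


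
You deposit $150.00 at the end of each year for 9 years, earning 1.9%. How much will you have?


Formula: FV = PMT * ((1+r)^n - 1) / r
Growth factor: (1 + 0.019)^9 = 1.184589
Numerator: 1.184589 - 1 = 0.184589
FV = $150.00 * 0.184589 / 0.019 = $1,457.28

$1,457.28


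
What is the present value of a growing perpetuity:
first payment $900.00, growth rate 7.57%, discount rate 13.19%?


Formula: PV = C / (r - g)
Spread: r - g = 0.1319 - 0.0757 = 0.0562
Substituting: PV = $900.00 / 0.0562
PV = $16,014.23

$16,014.23


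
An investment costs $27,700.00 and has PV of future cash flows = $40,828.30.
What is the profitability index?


Formula: PI = PV(cash flows) / initial investment
Substituting: PI = $40,828.30 / $27,700.00
PI = 1.4739

1.4739


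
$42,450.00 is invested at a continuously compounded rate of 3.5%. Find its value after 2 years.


Formula: FV = P * e^(r*t)
Exponent: r*t = 0.035 * 2 = 0.07
e^(0.07) = 1.072508
FV = $42,450.00 * 1.072508 = $45,527.97

$45,527.97


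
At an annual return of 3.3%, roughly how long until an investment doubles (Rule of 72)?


Formula: Years ≈ 72 / r
Substituting: Years ≈ 72 / 3.3
Years ≈ 21.8

21.8 years


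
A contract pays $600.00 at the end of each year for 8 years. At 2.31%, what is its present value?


Formula: PV = PMT * (1 - (1+r)^(-n)) / r
Discount factor: (1 + 0.0231)^(-8) = 0.83302
Bracket: 1 - 0.83302 = 0.16698
PV = $600.00 * 0.16698 / 0.0231 = $4,337.15

$4,337.15


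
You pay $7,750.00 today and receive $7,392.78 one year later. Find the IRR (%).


Formula: IRR = C1/C0 - 1
Substituting: IRR = $7,392.78 / $7,750.00 - 1
Ratio: 0.953907 - 1 = -0.046093
IRR = -4.6093%

-4.6093%


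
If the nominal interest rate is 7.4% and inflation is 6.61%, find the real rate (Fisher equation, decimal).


Formula: (1 + r_real) = (1 + r_nom) / (1 + inflation)
Substituting: (1 + r_real) = 1.074 / 1.0661
(1 + r_real) = 1.00741
r_real = 1.00741 - 1 = 0.00741

0.00741


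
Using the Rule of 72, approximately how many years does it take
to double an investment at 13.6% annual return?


Formula: Years ≈ 72 / r
Substituting: Years ≈ 72 / 13.6
Years ≈ 5.3

5.3 years


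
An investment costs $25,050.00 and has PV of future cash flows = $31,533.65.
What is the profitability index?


Formula: PI = PV(cash flows) / initial investment
Substituting: PI = $31,533.65 / $25,050.00
PI = 1.2588

1.2588


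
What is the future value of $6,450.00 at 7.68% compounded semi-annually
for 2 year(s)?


Formula: FV = P * (1 + r/m)^(m*t)
Period rate: r/m = 0.0768 / 2 = 0.0384
Total periods: m*t = 2 * 2 = 4
Growth factor: (1 + 0.0384)^4 = 1.162676
FV = $6,450.00 * 1.162676 = $7,499.26

$7,499.26


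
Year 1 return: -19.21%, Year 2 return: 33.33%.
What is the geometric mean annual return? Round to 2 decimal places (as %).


Formula: Geometric mean = ((1+r1)*(1+r2))^(1/2) - 1
Product: (1 + -0.1921) * (1 + 0.3333) = 0.8079 * 1.3333 = 1.077173
Square root: 1.077173^0.5 = 1.037869
Geometric mean = 1.037869 - 1 = 0.037869
As percentage: 3.79%

3.79%


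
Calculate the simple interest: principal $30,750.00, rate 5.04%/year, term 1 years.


Formula: I = P * r * t
Substituting: I = $30,750.00 * 0.0504 * 1
Step: I = $30,750.00 * 0.0504
I = $1,549.80

$1,549.80


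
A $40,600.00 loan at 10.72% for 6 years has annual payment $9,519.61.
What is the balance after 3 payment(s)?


Formula: Balance = PV*(1+r)^k - PMT*((1+r)^k - 1)/r
Growth: (1 + 0.1072)^3 = 1.357307
Accumulated factor: ((1+r)^k - 1)/r = 3.333092
Balance = $40,600.00 * 1.357307 - $9,519.61 * 3.333092
Balance = $23,376.95

$23,376.95


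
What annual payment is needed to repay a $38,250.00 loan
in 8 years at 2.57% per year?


Formula: PMT = PV * r / (1 - (1+r)^(-n))
Denominator: 1 - (1 + 0.0257)^(-8) = 0.183724
Numerator: $38,250.00 * 0.0257 = 983.025
PMT = 983.025 / 0.183724 = $5,350.56

$5,350.56


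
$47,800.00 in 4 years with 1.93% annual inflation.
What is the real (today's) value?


Formula: Real value = nominal / (1 + inflation)^years
Price level: (1 + 0.0193)^4 = 1.079464
Real value = $47,800.00 / 1.079464 = $44,281.24

$44,281.24


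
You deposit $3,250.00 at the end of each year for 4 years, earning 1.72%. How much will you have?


Formula: FV = PMT * ((1+r)^n - 1) / r
Growth factor: (1 + 0.0172)^4 = 1.070595
Numerator: 1.070595 - 1 = 0.070595
FV = $3,250.00 * 0.070595 / 0.0172 = $13,339.26

$13,339.26


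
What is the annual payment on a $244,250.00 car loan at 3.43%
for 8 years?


Formula: PMT = PV * r / (1 - (1+r)^(-n))
Denominator: 1 - (1 + 0.0343)^(-8) = 0.236467
Numerator: $244,250.00 * 0.0343 = 8377.775
PMT = 8377.775 / 0.236467 = $35,428.94

$35,428.94


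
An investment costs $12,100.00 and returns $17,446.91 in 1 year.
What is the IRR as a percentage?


Formula: IRR = C1/C0 - 1
Substituting: IRR = $17,446.91 / $12,100.00 - 1
Ratio: 1.441893 - 1 = 0.441893
IRR = 44.1893%

44.1893%


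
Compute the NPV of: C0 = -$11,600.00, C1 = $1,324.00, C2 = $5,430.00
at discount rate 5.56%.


Formula: NPV = C0 + C1/(1+r) + C2/(1+r)^2
Discount C1: $1,324.00 / (1 + 0.0556) = $1,254.26
Discount C2: $5,430.00 / (1 + 0.0556)^2 = $4,873.05
NPV = -$11,600.00 + $1,254.26 + $4,873.05 = -$5,472.68

-$5,472.68


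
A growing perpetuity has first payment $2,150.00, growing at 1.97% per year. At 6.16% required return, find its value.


Formula: PV = C / (r - g)
Spread: r - g = 0.0616 - 0.0197 = 0.0419
Substituting: PV = $2,150.00 / 0.0419
PV = $51,312.65

$51,312.65


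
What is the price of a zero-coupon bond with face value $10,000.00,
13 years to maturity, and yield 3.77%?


Formula: Price = FV / (1 + r)^n
Substituting: Price = $10,000.00 / (1 + 0.0377)^13
Discount factor: (1.0377)^13 = 1.617833
Price = $10,000.00 / 1.617833 = $6,181.11

$6,181.11


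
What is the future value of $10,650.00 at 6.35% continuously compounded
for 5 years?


Formula: FV = P * e^(r*t)
Exponent: r*t = 0.0635 * 5 = 0.3175
e^(0.3175) = 1.373689
FV = $10,650.00 * 1.373689 = $14,629.79

$14,629.79


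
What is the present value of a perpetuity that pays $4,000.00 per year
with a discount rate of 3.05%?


Formula: PV = C / r
Substituting: PV = $4,000.00 / 0.0305
PV = $131,147.54

$131,147.54


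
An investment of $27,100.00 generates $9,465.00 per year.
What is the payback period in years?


Formula: Payback = investment / annual cash flow
Substituting: Payback = $27,100.00 / $9,465.00
Payback = 2.8632 years

2.8632 years


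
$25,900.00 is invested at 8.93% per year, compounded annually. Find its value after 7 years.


Formula: FV = P * (1 + r)^n
Substituting: FV = $25,900.00 * (1 + 0.0893)^7
Growth factor: (1.0893)^7 = 1.819837
FV = $25,900.00 * 1.819837 = $47,133.78

$47,133.78


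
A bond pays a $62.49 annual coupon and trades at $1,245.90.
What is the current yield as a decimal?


Formula: Current yield = annual coupon / price
Substituting: CY = $62.49 / $1,245.90
CY = 0.050157

0.050157


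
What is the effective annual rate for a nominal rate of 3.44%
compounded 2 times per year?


Formula: EAR = (1 + r/m)^m - 1
Period rate: r/m = 0.0344 / 2 = 0.0172
Compounding: (1 + 0.0172)^2 = 1.034696
EAR = 1.034696 - 1 = 0.034696

0.034696


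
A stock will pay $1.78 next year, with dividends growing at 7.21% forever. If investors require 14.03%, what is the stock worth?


Formula: P = D1 / (r - g)
Spread: r - g = 0.1403 - 0.0721 = 0.0682
Substituting: P = $1.78 / 0.0682
P = $26.10

$26.10


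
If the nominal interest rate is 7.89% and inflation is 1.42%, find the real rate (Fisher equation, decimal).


Formula: (1 + r_real) = (1 + r_nom) / (1 + inflation)
Substituting: (1 + r_real) = 1.0789 / 1.0142
(1 + r_real) = 1.063794
r_real = 1.063794 - 1 = 0.063794

0.063794


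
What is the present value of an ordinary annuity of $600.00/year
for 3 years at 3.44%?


Formula: PV = PMT * (1 - (1+r)^(-n)) / r
Discount factor: (1 + 0.0344)^(-3) = 0.903513
Bracket: 1 - 0.903513 = 0.096487
PV = $600.00 * 0.096487 / 0.0344 = $1,682.91

$1,682.91


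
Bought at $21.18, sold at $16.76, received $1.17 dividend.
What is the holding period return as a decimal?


Formula: HPR = (P1 - P0 + D) / P0
Gain: $16.76 - $21.18 + $1.17 = -$3.25
HPR = -$3.25 / $21.18 = -0.1534

-0.1534


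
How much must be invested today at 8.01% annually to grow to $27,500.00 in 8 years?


Formula: PV = FV / (1 + r)^n
Substituting: PV = $27,500.00 / (1 + 0.0801)^8
Discount factor: (1.0801)^8 = 1.852302
PV = $27,500.00 / 1.852302 = $14,846.39

$14,846.39


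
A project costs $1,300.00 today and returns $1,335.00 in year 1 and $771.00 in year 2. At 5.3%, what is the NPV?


Formula: NPV = C0 + C1/(1+r) + C2/(1+r)^2
Discount C1: $1,335.00 / (1 + 0.053) = $1,267.81
Discount C2: $771.00 / (1 + 0.053)^2 = $695.34
NPV = -$1,300.00 + $1,267.81 + $695.34 = $663.15

$663.15


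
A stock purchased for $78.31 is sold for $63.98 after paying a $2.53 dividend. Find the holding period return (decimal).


Formula: HPR = (P1 - P0 + D) / P0
Gain: $63.98 - $78.31 + $2.53 = -$11.80
HPR = -$11.80 / $78.31 = -0.1507

-0.1507


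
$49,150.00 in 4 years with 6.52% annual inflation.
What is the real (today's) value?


Formula: Real value = nominal / (1 + inflation)^years
Price level: (1 + 0.0652)^4 = 1.287433
Real value = $49,150.00 / 1.287433 = $38,176.74

$38,176.74


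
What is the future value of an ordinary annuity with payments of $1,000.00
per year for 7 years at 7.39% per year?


Formula: FV = PMT * ((1+r)^n - 1) / r
Growth factor: (1 + 0.0739)^7 = 1.647202
Numerator: 1.647202 - 1 = 0.647202
FV = $1,000.00 * 0.647202 / 0.0739 = $8,757.81

$8,757.81


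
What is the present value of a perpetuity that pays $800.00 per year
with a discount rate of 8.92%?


Formula: PV = C / r
Substituting: PV = $800.00 / 0.0892
PV = $8,968.61

$8,968.61


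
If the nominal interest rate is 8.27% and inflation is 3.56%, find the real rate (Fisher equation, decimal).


Formula: (1 + r_real) = (1 + r_nom) / (1 + inflation)
Substituting: (1 + r_real) = 1.0827 / 1.0356
(1 + r_real) = 1.045481
r_real = 1.045481 - 1 = 0.045481

0.045481


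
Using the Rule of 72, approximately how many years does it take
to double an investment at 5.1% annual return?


Formula: Years ≈ 72 / r
Substituting: Years ≈ 72 / 5.1
Years ≈ 14.1

14.1 years


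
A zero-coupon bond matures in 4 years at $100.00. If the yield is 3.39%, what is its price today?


Formula: Price = FV / (1 + r)^n
Substituting: Price = $100.00 / (1 + 0.0339)^4
Discount factor: (1.0339)^4 = 1.142652
Price = $100.00 / 1.142652 = $87.52

$87.52


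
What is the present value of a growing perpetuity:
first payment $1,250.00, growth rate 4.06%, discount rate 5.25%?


Formula: PV = C / (r - g)
Spread: r - g = 0.0525 - 0.0406 = 0.0119
Substituting: PV = $1,250.00 / 0.0119
PV = $105,042.02

$105,042.02


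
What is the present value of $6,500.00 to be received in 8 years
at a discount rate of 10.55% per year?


Formula: PV = FV / (1 + r)^n
Substituting: PV = $6,500.00 / (1 + 0.1055)^8
Discount factor: (1.1055)^8 = 2.230848
PV = $6,500.00 / 2.230848 = $2,913.69

$2,913.69


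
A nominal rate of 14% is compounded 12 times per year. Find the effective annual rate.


Formula: EAR = (1 + r/m)^m - 1
Period rate: r/m = 0.14 / 12 = 0.011667
Compounding: (1 + 0.011667)^12 = 1.149342
EAR = 1.149342 - 1 = 0.149342

0.149342


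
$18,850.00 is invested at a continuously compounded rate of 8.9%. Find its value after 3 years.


Formula: FV = P * e^(r*t)
Exponent: r*t = 0.089 * 3 = 0.267
e^(0.267) = 1.30604
FV = $18,850.00 * 1.30604 = $24,618.86

$24,618.86


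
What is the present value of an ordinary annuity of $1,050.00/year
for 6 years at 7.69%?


Formula: PV = PMT * (1 - (1+r)^(-n)) / r
Discount factor: (1 + 0.0769)^(-6) = 0.641132
Bracket: 1 - 0.641132 = 0.358868
PV = $1,050.00 * 0.358868 / 0.0769 = $4,900.01

$4,900.01


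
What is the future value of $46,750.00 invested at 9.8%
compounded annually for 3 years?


Formula: FV = P * (1 + r)^n
Substituting: FV = $46,750.00 * (1 + 0.098)^3
Growth factor: (1.098)^3 = 1.323753
FV = $46,750.00 * 1.323753 = $61,885.46

$61,885.46


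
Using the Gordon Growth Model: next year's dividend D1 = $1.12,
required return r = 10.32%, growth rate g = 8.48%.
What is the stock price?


Formula: P = D1 / (r - g)
Spread: r - g = 0.1032 - 0.0848 = 0.0184
Substituting: P = $1.12 / 0.0184
P = $60.87

$60.87


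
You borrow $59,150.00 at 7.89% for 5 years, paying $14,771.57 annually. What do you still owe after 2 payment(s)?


Formula: Balance = PV*(1+r)^k - PMT*((1+r)^k - 1)/r
Growth: (1 + 0.0789)^2 = 1.164025
Accumulated factor: ((1+r)^k - 1)/r = 2.0789
Balance = $59,150.00 * 1.164025 - $14,771.57 * 2.0789
Balance = $38,143.47

$38,143.47


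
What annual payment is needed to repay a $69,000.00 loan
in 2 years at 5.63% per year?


Formula: PMT = PV * r / (1 - (1+r)^(-n))
Denominator: 1 - (1 + 0.0563)^(-2) = 0.103758
Numerator: $69,000.00 * 0.0563 = 3884.7
PMT = 3884.7 / 0.103758 = $37,440.12

$37,440.12


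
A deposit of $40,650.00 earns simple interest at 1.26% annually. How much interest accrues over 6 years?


Formula: I = P * r * t
Substituting: I = $40,650.00 * 0.0126 * 6
Step: I = $40,650.00 * 0.0756
I = $3,073.14

$3,073.14


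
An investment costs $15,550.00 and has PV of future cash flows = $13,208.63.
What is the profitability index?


Formula: PI = PV(cash flows) / initial investment
Substituting: PI = $13,208.63 / $15,550.00
PI = 0.8494

0.8494


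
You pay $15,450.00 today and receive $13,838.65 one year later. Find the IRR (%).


Formula: IRR = C1/C0 - 1
Substituting: IRR = $13,838.65 / $15,450.00 - 1
Ratio: 0.895706 - 1 = -0.104294
IRR = -10.4294%

-10.4294%


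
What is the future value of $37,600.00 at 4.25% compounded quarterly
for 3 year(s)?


Formula: FV = P * (1 + r/m)^(m*t)
Period rate: r/m = 0.0425 / 4 = 0.010625
Total periods: m*t = 4 * 3 = 12
Growth factor: (1 + 0.010625)^12 = 1.135221
FV = $37,600.00 * 1.135221 = $42,684.31

$42,684.31


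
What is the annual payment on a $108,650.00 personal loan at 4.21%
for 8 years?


Formula: PMT = PV * r / (1 - (1+r)^(-n))
Denominator: 1 - (1 + 0.0421)^(-8) = 0.281007
Numerator: $108,650.00 * 0.0421 = 4574.165
PMT = 4574.165 / 0.281007 = $16,277.78

$16,277.78


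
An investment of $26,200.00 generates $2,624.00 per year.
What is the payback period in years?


Formula: Payback = investment / annual cash flow
Substituting: Payback = $26,200.00 / $2,624.00
Payback = 9.9848 years

9.9848 years


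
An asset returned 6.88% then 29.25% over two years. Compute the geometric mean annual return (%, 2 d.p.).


Formula: Geometric mean = ((1+r1)*(1+r2))^(1/2) - 1
Product: (1 + 0.0688) * (1 + 0.2925) = 1.0688 * 1.2925 = 1.381424
Square root: 1.381424^0.5 = 1.17534
Geometric mean = 1.17534 - 1 = 0.17534
As percentage: 17.53%

17.53%


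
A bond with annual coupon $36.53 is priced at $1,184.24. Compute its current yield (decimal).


Formula: Current yield = annual coupon / price
Substituting: CY = $36.53 / $1,184.24
CY = 0.030847

0.030847


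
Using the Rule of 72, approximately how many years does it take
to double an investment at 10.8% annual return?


Formula: Years ≈ 72 / r
Substituting: Years ≈ 72 / 10.8
Years ≈ 6.7

6.7 years


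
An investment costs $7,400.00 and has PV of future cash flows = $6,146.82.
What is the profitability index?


Formula: PI = PV(cash flows) / initial investment
Substituting: PI = $6,146.82 / $7,400.00
PI = 0.8307

0.8307


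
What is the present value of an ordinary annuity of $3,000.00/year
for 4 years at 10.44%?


Formula: PV = PMT * (1 - (1+r)^(-n)) / r
Discount factor: (1 + 0.1044)^(-4) = 0.672194
Bracket: 1 - 0.672194 = 0.327806
PV = $3,000.00 * 0.327806 / 0.1044 = $9,419.72

$9,419.72


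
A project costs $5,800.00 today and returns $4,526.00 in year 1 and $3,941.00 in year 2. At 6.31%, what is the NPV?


Formula: NPV = C0 + C1/(1+r) + C2/(1+r)^2
Discount C1: $4,526.00 / (1 + 0.0631) = $4,257.36
Discount C2: $3,941.00 / (1 + 0.0631)^2 = $3,487.05
NPV = -$5,800.00 + $4,257.36 + $3,487.05 = $1,944.41

$1,944.41


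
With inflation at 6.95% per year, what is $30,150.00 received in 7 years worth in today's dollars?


Formula: Real value = nominal / (1 + inflation)^years
Price level: (1 + 0.0695)^7 = 1.600536
Real value = $30,150.00 / 1.600536 = $18,837.44

$18,837.44


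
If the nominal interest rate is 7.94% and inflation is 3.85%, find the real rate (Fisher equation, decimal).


Formula: (1 + r_real) = (1 + r_nom) / (1 + inflation)
Substituting: (1 + r_real) = 1.0794 / 1.0385
(1 + r_real) = 1.039384
r_real = 1.039384 - 1 = 0.039384

0.039384


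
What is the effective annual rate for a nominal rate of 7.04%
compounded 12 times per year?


Formula: EAR = (1 + r/m)^m - 1
Period rate: r/m = 0.0704 / 12 = 0.005867
Compounding: (1 + 0.005867)^12 = 1.072717
EAR = 1.072717 - 1 = 0.072717

0.072717


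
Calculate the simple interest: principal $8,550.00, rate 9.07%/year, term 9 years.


Formula: I = P * r * t
Substituting: I = $8,550.00 * 0.0907 * 9
Step: I = $8,550.00 * 0.8163
I = $6,979.37

$6,979.37


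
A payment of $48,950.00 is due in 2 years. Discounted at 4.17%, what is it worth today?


Formula: PV = FV / (1 + r)^n
Substituting: PV = $48,950.00 / (1 + 0.0417)^2
Discount factor: (1.0417)^2 = 1.085139
PV = $48,950.00 / 1.085139 = $45,109.43

$45,109.43


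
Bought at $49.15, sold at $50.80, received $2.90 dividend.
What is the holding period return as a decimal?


Formula: HPR = (P1 - P0 + D) / P0
Gain: $50.80 - $49.15 + $2.90 = $4.55
HPR = $4.55 / $49.15 = 0.0926

0.0926


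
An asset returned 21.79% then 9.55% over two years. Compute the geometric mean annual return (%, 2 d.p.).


Formula: Geometric mean = ((1+r1)*(1+r2))^(1/2) - 1
Product: (1 + 0.2179) * (1 + 0.0955) = 1.2179 * 1.0955 = 1.334209
Square root: 1.334209^0.5 = 1.15508
Geometric mean = 1.15508 - 1 = 0.15508
As percentage: 15.51%

15.51%


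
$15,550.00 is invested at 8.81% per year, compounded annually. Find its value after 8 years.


Formula: FV = P * (1 + r)^n
Substituting: FV = $15,550.00 * (1 + 0.0881)^8
Growth factor: (1.0881)^8 = 1.964945
FV = $15,550.00 * 1.964945 = $30,554.90

$30,554.90


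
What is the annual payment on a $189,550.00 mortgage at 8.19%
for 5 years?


Formula: PMT = PV * r / (1 - (1+r)^(-n))
Denominator: 1 - (1 + 0.0819)^(-5) = 0.325372
Numerator: $189,550.00 * 0.0819 = 15524.145
PMT = 15524.145 / 0.325372 = $47,712.00

$47,712.00


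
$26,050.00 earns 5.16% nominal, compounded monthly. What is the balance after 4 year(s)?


Formula: FV = P * (1 + r/m)^(m*t)
Period rate: r/m = 0.0516 / 12 = 0.0043
Total periods: m*t = 12 * 4 = 48
Growth factor: (1 + 0.0043)^48 = 1.228701
FV = $26,050.00 * 1.228701 = $32,007.66

$32,007.66


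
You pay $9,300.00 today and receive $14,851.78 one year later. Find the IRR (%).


Formula: IRR = C1/C0 - 1
Substituting: IRR = $14,851.78 / $9,300.00 - 1
Ratio: 1.596966 - 1 = 0.596966
IRR = 59.6966%

59.6966%


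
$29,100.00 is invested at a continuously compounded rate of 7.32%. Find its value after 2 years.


Formula: FV = P * e^(r*t)
Exponent: r*t = 0.0732 * 2 = 0.1464
e^(0.1464) = 1.157659
FV = $29,100.00 * 1.157659 = $33,687.88

$33,687.88


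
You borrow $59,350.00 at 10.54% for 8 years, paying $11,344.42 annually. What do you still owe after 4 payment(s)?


Formula: Balance = PV*(1+r)^k - PMT*((1+r)^k - 1)/r
Growth: (1 + 0.1054)^4 = 1.493062
Accumulated factor: ((1+r)^k - 1)/r = 4.678008
Balance = $59,350.00 * 1.493062 - $11,344.42 * 4.678008
Balance = $35,543.95

$35,543.95


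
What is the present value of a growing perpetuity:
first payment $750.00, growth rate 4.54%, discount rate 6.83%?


Formula: PV = C / (r - g)
Spread: r - g = 0.0683 - 0.0454 = 0.0229
Substituting: PV = $750.00 / 0.0229
PV = $32,751.09

$32,751.09


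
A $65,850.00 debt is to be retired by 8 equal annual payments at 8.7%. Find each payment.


Formula: PMT = PV * r / (1 - (1+r)^(-n))
Denominator: 1 - (1 + 0.087)^(-8) = 0.486945
Numerator: $65,850.00 * 0.087 = 5728.95
PMT = 5728.95 / 0.486945 = $11,765.08

$11,765.08


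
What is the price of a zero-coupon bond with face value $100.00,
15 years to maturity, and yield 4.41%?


Formula: Price = FV / (1 + r)^n
Substituting: Price = $100.00 / (1 + 0.0441)^15
Discount factor: (1.0441)^15 = 1.910431
Price = $100.00 / 1.910431 = $52.34

$52.34


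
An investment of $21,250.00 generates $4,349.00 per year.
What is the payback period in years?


Formula: Payback = investment / annual cash flow
Substituting: Payback = $21,250.00 / $4,349.00
Payback = 4.8862 years

4.8862 years


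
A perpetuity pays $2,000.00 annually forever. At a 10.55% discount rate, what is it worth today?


Formula: PV = C / r
Substituting: PV = $2,000.00 / 0.1055
PV = $18,957.35

$18,957.35


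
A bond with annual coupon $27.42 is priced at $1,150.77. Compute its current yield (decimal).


Formula: Current yield = annual coupon / price
Substituting: CY = $27.42 / $1,150.77
CY = 0.023828

0.023828


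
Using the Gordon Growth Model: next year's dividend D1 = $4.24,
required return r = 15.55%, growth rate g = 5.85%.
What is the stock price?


Formula: P = D1 / (r - g)
Spread: r - g = 0.1555 - 0.0585 = 0.097
Substituting: P = $4.24 / 0.097
P = $43.71

$43.71


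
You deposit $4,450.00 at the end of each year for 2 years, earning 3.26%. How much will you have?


Formula: FV = PMT * ((1+r)^n - 1) / r
Growth factor: (1 + 0.0326)^2 = 1.066263
Numerator: 1.066263 - 1 = 0.066263
FV = $4,450.00 * 0.066263 / 0.0326 = $9,045.07

$9,045.07


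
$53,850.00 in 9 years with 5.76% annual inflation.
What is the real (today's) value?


Formula: Real value = nominal / (1 + inflation)^years
Price level: (1 + 0.0576)^9 = 1.655362
Real value = $53,850.00 / 1.655362 = $32,530.65

$32,530.65


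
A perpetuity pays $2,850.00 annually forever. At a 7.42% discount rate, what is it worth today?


Formula: PV = C / r
Substituting: PV = $2,850.00 / 0.0742
PV = $38,409.70

$38,409.70


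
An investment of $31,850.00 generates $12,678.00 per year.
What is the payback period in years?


Formula: Payback = investment / annual cash flow
Substituting: Payback = $31,850.00 / $12,678.00
Payback = 2.5122 years

2.5122 years


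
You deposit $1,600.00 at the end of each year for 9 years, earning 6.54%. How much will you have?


Formula: FV = PMT * ((1+r)^n - 1) / r
Growth factor: (1 + 0.0654)^9 = 1.768537
Numerator: 1.768537 - 1 = 0.768537
FV = $1,600.00 * 0.768537 / 0.0654 = $18,802.14

$18,802.14


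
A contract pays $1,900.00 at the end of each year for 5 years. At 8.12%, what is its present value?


Formula: PV = PMT * (1 - (1+r)^(-n)) / r
Discount factor: (1 + 0.0812)^(-5) = 0.676815
Bracket: 1 - 0.676815 = 0.323185
PV = $1,900.00 * 0.323185 / 0.0812 = $7,562.22

$7,562.22


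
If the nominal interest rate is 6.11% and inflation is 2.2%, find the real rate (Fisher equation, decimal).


Formula: (1 + r_real) = (1 + r_nom) / (1 + inflation)
Substituting: (1 + r_real) = 1.0611 / 1.022
(1 + r_real) = 1.038258
r_real = 1.038258 - 1 = 0.038258

0.038258


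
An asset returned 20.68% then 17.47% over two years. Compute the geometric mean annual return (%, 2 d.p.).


Formula: Geometric mean = ((1+r1)*(1+r2))^(1/2) - 1
Product: (1 + 0.2068) * (1 + 0.1747) = 1.2068 * 1.1747 = 1.417628
Square root: 1.417628^0.5 = 1.190642
Geometric mean = 1.190642 - 1 = 0.190642
As percentage: 19.06%

19.06%


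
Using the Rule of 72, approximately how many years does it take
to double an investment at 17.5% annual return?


Formula: Years ≈ 72 / r
Substituting: Years ≈ 72 / 17.5
Years ≈ 4.1

4.1 years


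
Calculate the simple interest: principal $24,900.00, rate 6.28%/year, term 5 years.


Formula: I = P * r * t
Substituting: I = $24,900.00 * 0.0628 * 5
Step: I = $24,900.00 * 0.314
I = $7,818.60

$7,818.60


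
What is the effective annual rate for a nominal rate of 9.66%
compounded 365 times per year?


Formula: EAR = (1 + r/m)^m - 1
Period rate: r/m = 0.0966 / 365 = 0.000265
Compounding: (1 + 0.000265)^365 = 1.101406
EAR = 1.101406 - 1 = 0.101406

0.101406


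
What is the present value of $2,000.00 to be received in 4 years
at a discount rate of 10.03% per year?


Formula: PV = FV / (1 + r)^n
Substituting: PV = $2,000.00 / (1 + 0.1003)^4
Discount factor: (1.1003)^4 = 1.465698
PV = $2,000.00 / 1.465698 = $1,364.54

$1,364.54


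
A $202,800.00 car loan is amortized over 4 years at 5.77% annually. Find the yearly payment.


Formula: PMT = PV * r / (1 - (1+r)^(-n))
Denominator: 1 - (1 + 0.0577)^(-4) = 0.200994
Numerator: $202,800.00 * 0.0577 = 11701.56
PMT = 11701.56 / 0.200994 = $58,218.42

$58,218.42


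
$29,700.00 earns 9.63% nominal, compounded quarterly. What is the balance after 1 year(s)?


Formula: FV = P * (1 + r/m)^(m*t)
Period rate: r/m = 0.0963 / 4 = 0.024075
Total periods: m*t = 4 * 1 = 4
Growth factor: (1 + 0.024075)^4 = 1.099834
FV = $29,700.00 * 1.099834 = $32,665.06

$32,665.06


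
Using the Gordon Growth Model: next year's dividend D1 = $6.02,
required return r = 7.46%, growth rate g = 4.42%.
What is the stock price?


Formula: P = D1 / (r - g)
Spread: r - g = 0.0746 - 0.0442 = 0.0304
Substituting: P = $6.02 / 0.0304
P = $198.03

$198.03


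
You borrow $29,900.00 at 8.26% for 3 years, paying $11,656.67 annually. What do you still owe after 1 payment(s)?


Formula: Balance = PV*(1+r)^k - PMT*((1+r)^k - 1)/r
Growth: (1 + 0.0826)^1 = 1.0826
Accumulated factor: ((1+r)^k - 1)/r = 1.0
Balance = $29,900.00 * 1.0826 - $11,656.67 * 1.0
Balance = $20,713.07

$20,713.07


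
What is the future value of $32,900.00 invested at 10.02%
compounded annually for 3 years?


Formula: FV = P * (1 + r)^n
Substituting: FV = $32,900.00 * (1 + 0.1002)^3
Growth factor: (1.1002)^3 = 1.331726
FV = $32,900.00 * 1.331726 = $43,813.79

$43,813.79


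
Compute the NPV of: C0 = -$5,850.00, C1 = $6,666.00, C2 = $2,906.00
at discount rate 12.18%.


Formula: NPV = C0 + C1/(1+r) + C2/(1+r)^2
Discount C1: $6,666.00 / (1 + 0.1218) = $5,942.24
Discount C2: $2,906.00 / (1 + 0.1218)^2 = $2,309.22
NPV = -$5,850.00 + $5,942.24 + $2,309.22 = $2,401.45

$2,401.45


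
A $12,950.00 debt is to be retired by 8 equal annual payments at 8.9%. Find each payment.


Formula: PMT = PV * r / (1 - (1+r)^(-n))
Denominator: 1 - (1 + 0.089)^(-8) = 0.494435
Numerator: $12,950.00 * 0.089 = 1152.55
PMT = 1152.55 / 0.494435 = $2,331.04

$2,331.04


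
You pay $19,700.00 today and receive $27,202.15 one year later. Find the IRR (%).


Formula: IRR = C1/C0 - 1
Substituting: IRR = $27,202.15 / $19,700.00 - 1
Ratio: 1.38082 - 1 = 0.38082
IRR = 38.082%

38.082%


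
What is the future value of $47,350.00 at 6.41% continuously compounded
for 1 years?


Formula: FV = P * e^(r*t)
Exponent: r*t = 0.0641 * 1 = 0.0641
e^(0.0641) = 1.066199
FV = $47,350.00 * 1.066199 = $50,484.52

$50,484.52


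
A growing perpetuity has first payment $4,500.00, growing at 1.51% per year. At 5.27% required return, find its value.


Formula: PV = C / (r - g)
Spread: r - g = 0.0527 - 0.0151 = 0.0376
Substituting: PV = $4,500.00 / 0.0376
PV = $119,680.85

$119,680.85


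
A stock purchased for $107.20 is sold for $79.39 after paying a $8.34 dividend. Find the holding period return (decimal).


Formula: HPR = (P1 - P0 + D) / P0
Gain: $79.39 - $107.20 + $8.34 = -$19.47
HPR = -$19.47 / $107.20 = -0.1816

-0.1816


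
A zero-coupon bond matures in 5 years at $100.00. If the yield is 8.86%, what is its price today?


Formula: Price = FV / (1 + r)^n
Substituting: Price = $100.00 / (1 + 0.0886)^5
Discount factor: (1.0886)^5 = 1.528768
Price = $100.00 / 1.528768 = $65.41

$65.41


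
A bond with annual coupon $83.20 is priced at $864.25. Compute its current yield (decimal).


Formula: Current yield = annual coupon / price
Substituting: CY = $83.20 / $864.25
CY = 0.096268

0.096268


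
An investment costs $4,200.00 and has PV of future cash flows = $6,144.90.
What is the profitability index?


Formula: PI = PV(cash flows) / initial investment
Substituting: PI = $6,144.90 / $4,200.00
PI = 1.4631

1.4631


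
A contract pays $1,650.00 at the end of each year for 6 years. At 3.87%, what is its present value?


Formula: PV = PMT * (1 - (1+r)^(-n)) / r
Discount factor: (1 + 0.0387)^(-6) = 0.796268
Bracket: 1 - 0.796268 = 0.203732
PV = $1,650.00 * 0.203732 / 0.0387 = $8,686.25

$8,686.25
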